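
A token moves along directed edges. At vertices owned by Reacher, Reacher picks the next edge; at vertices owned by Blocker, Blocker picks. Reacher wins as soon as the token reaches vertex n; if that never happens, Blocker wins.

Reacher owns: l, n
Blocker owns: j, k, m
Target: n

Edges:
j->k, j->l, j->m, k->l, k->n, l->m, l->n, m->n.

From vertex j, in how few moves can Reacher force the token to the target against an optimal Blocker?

A0 = {n}
A1: add {l, m} — l (Reacher) has l→n; m (Blocker): all of {n} already in.
A2: add {k} — k (Blocker): all of {l, n} already in.
A3: add {j} — j (Blocker): all of {k, l, m} already in.
A3 = all vertices. Fixed point.
j enters the attractor at level 3, so Reacher can force the target in 3 moves from there.

3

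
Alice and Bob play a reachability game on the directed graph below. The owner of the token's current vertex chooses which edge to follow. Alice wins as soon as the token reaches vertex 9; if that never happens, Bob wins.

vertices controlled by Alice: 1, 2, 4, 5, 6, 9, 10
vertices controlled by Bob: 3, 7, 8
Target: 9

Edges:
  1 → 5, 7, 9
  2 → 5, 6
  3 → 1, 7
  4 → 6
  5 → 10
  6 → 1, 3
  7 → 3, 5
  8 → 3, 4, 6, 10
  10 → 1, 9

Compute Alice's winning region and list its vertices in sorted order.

A0 = {9}
A1: add {1, 10} — 1 (Alice) has 1→9; 10 (Alice) has 10→9.
A2: add {5, 6} — 5 (Alice) has 5→10; 6 (Alice) has 6→1.
A3: add {2, 4} — 2 (Alice) has 2→5; 4 (Alice) has 4→6.
A4 = A3; e.g. 3 (Bob) can still go to 7. Fixed point.
Alice's winning region = {1, 2, 4, 5, 6, 9, 10}.

1, 2, 4, 5, 6, 9, 10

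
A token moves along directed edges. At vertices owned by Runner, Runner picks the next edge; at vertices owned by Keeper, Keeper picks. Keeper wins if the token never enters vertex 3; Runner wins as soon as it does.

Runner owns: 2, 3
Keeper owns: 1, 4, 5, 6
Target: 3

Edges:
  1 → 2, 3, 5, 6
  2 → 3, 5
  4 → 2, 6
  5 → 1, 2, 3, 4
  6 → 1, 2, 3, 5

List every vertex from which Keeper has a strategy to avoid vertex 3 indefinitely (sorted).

A0 = {3}
A1: add {2} — 2 (Runner) has 2→3.
A2 = A1; e.g. 1 (Keeper) can still go to 5. Fixed point.
Runner's attractor = {2, 3}; Keeper avoids the target exactly from the complement.

1, 4, 5, 6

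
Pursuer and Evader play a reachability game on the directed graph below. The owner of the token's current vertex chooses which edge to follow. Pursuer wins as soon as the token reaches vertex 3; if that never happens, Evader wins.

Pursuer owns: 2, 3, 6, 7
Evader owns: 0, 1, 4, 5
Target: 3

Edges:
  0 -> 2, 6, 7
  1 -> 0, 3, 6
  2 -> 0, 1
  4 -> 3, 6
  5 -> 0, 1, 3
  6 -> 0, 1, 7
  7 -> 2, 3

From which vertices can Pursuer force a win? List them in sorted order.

A0 = {3}
A1: add {7} — 7 (Pursuer) has 7→3.
A2: add {6} — 6 (Pursuer) has 6→7.
A3: add {4} — 4 (Evader): all of {3, 6} already in.
A4 = A3; e.g. 0 (Evader) can still go to 2. Fixed point.
Pursuer's winning region = {3, 4, 6, 7}.

3, 4, 6, 7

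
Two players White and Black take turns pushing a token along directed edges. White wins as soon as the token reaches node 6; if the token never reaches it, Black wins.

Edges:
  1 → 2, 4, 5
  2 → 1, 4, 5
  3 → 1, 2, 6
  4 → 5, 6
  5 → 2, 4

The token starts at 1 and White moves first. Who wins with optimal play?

Black

Track states (vertex, player-to-move).
A0 = {(6,White), (6,Black)}
A1: add {(3,White), (4,White)}.
A2 = A1; e.g. (1,White) stays out. (1,White) never enters ⇒ Black avoids the target.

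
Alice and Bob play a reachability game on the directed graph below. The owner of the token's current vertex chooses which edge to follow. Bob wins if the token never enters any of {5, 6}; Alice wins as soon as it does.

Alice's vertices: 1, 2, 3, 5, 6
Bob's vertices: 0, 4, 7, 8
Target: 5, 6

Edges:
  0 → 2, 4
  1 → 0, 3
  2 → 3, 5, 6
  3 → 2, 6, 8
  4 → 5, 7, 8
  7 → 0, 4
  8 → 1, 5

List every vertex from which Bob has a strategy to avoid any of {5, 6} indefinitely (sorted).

A0 = {5, 6}
A1: add {2, 3} — 2 (Alice) has 2→5; 3 (Alice) has 3→6.
A2: add {1} — 1 (Alice) has 1→3.
A3: add {8} — 8 (Bob): all of {1, 5} already in.
A4 = A3; e.g. 0 (Bob) can still go to 4. Fixed point.
Alice's attractor = {1, 2, 3, 5, 6, 8}; Bob avoids the target exactly from the complement.

0, 4, 7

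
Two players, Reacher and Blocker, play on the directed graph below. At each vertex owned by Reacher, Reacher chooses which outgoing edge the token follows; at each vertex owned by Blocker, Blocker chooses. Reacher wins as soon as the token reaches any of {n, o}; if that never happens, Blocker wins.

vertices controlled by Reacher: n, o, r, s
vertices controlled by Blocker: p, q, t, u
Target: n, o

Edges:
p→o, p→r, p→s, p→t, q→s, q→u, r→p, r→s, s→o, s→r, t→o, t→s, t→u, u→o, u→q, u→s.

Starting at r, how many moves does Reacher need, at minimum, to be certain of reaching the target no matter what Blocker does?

A0 = {n, o}
A1: add {s} — s (Reacher) has s→o.
A2: add {r} — r (Reacher) has r→s.
A3 = A2; e.g. p (Blocker) can still go to t. Fixed point.
r enters the attractor at level 2, so Reacher can force the target in 2 moves from there.

2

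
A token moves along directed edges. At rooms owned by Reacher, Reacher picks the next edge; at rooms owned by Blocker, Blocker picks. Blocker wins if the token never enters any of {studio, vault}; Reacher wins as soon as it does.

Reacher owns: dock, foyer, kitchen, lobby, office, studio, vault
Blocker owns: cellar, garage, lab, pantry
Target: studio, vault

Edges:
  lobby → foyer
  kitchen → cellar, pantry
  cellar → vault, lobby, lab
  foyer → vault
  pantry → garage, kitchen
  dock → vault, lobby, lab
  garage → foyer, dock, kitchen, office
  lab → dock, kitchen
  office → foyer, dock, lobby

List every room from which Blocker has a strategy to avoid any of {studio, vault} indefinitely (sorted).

A0 = {studio, vault}
A1: add {dock, foyer} — foyer (Reacher) has foyer→vault; dock (Reacher) has dock→vault.
A2: add {lobby, office} — lobby (Reacher) has lobby→foyer; office (Reacher) has office→foyer.
A3 = A2; e.g. cellar (Blocker) can still go to lab. Fixed point.
Reacher's attractor = {dock, foyer, lobby, office, studio, vault}; Blocker avoids the target exactly from the complement.

cellar, garage, kitchen, lab, pantry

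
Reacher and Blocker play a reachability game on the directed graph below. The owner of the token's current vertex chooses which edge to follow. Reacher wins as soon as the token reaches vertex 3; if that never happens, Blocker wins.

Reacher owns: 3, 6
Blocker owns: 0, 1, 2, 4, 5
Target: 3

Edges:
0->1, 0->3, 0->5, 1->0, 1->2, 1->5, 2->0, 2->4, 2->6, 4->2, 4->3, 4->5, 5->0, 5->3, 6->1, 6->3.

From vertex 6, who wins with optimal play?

A0 = {3}
A1: add {6} — 6 (Reacher) has 6→3.
A2 = A1; e.g. 0 (Blocker) can still go to 1. Fixed point.
6 ∈ A1, so Reacher can force the target.

Reacher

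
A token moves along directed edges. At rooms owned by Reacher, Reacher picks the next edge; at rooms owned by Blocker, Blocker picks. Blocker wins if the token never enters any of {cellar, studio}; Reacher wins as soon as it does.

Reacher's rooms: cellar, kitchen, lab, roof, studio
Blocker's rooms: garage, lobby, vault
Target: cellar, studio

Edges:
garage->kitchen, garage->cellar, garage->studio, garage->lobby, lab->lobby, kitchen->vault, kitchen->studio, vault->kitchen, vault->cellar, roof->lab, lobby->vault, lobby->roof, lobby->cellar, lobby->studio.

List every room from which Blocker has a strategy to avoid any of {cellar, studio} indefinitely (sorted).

A0 = {cellar, studio}
A1: add {kitchen} — kitchen (Reacher) has kitchen→studio.
A2: add {vault} — vault (Blocker): all of {kitchen, cellar} already in.
A3 = A2; e.g. garage (Blocker) can still go to lobby. Fixed point.
Reacher's attractor = {cellar, kitchen, studio, vault}; Blocker avoids the target exactly from the complement.

garage, lab, lobby, roof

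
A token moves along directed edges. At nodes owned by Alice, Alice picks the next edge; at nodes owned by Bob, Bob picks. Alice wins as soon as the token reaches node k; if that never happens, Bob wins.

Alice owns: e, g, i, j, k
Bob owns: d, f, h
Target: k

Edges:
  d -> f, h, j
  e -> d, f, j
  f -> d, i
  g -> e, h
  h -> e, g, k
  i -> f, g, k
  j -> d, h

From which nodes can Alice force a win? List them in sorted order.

i, k

A0 = {k}
A1: add {i} — i (Alice) has i→k.
A2 = A1; e.g. d (Bob) can still go to f. Fixed point.
Alice's winning region = {i, k}.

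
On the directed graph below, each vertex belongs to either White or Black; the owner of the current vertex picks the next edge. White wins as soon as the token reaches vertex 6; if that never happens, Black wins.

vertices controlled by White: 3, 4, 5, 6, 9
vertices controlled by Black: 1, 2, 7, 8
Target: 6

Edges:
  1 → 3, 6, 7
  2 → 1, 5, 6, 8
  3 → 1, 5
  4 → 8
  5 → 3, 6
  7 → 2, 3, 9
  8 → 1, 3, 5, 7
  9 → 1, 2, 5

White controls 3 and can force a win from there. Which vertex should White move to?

A0 = {6}
A1: add {5} — 5 (White) has 5→6.
A2: add {3, 9} — 3 (White) has 3→5; 9 (White) has 9→5.
A3 = A2; e.g. 1 (Black) can still go to 7. Fixed point.
From 3, successor 5 is in the attractor (rank 1); the other successor 1 is not.

5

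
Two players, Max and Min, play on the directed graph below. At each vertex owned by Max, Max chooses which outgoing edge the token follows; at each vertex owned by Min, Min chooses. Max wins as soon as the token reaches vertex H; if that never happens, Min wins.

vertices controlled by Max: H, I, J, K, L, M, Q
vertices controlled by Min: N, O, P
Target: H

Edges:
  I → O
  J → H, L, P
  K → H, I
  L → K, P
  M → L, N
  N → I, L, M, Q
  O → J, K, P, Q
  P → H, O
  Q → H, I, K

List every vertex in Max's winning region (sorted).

H, J, K, L, M, Q

A0 = {H}
A1: add {J, K, Q} — J (Max) has J→H; K (Max) has K→H; Q (Max) has Q→H.
A2: add {L} — L (Max) has L→K.
A3: add {M} — M (Max) has M→L.
A4 = A3; e.g. I (Max) has no edge into A3. Fixed point.
Max's winning region = {H, J, K, L, M, Q}.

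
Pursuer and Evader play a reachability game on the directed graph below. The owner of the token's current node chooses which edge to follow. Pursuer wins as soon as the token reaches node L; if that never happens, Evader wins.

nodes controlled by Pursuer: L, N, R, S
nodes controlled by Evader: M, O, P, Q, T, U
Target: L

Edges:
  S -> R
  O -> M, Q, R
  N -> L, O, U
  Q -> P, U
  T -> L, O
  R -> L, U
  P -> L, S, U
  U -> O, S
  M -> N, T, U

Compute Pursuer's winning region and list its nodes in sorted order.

L, N, R, S

A0 = {L}
A1: add {N, R} — N (Pursuer) has N→L; R (Pursuer) has R→L.
A2: add {S} — S (Pursuer) has S→R.
A3 = A2; e.g. M (Evader) can still go to T. Fixed point.
Pursuer's winning region = {L, N, R, S}.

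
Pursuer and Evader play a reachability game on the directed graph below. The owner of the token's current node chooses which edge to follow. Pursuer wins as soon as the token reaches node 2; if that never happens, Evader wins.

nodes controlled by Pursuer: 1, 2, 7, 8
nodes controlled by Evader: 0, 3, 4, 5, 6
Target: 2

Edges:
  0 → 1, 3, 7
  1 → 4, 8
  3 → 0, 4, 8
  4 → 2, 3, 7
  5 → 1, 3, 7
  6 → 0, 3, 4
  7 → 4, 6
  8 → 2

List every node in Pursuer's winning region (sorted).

1, 2, 8

A0 = {2}
A1: add {8} — 8 (Pursuer) has 8→2.
A2: add {1} — 1 (Pursuer) has 1→8.
A3 = A2; e.g. 0 (Evader) can still go to 3. Fixed point.
Pursuer's winning region = {1, 2, 8}.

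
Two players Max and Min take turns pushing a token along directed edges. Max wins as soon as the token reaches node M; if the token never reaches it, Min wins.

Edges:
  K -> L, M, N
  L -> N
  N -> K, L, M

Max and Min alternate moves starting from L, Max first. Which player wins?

Min

Track states (vertex, player-to-move).
A0 = {(M,Max), (M,Min)}
A1: add {(K,Max), (N,Max)}.
A2: add {(L,Min)}.
A3 = A2; e.g. (K,Min) stays out. (L,Max) never enters ⇒ Min avoids the target.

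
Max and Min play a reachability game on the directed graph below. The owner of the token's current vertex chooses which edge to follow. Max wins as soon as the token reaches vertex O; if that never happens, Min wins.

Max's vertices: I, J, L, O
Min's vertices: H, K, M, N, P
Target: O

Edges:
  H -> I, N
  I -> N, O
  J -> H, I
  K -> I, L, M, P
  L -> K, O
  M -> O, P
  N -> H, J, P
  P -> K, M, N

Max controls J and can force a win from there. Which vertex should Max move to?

A0 = {O}
A1: add {I, L} — I (Max) has I→O; L (Max) has L→O.
A2: add {J} — J (Max) has J→I.
A3 = A2; e.g. H (Min) can still go to N. Fixed point.
From J, successor I is in the attractor (rank 1); the other successor H is not.

I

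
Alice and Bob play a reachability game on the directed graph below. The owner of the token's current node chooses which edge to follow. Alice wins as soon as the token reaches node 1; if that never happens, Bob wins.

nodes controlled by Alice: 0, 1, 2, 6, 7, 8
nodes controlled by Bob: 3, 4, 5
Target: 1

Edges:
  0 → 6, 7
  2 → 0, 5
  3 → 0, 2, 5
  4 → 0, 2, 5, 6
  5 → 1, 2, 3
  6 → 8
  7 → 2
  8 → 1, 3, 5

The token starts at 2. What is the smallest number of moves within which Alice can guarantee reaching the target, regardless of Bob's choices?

4

A0 = {1}
A1: add {8} — 8 (Alice) has 8→1.
A2: add {6} — 6 (Alice) has 6→8.
A3: add {0} — 0 (Alice) has 0→6.
A4: add {2} — 2 (Alice) has 2→0.
2 enters the attractor at level 4, so Alice can force the target in 4 moves from there.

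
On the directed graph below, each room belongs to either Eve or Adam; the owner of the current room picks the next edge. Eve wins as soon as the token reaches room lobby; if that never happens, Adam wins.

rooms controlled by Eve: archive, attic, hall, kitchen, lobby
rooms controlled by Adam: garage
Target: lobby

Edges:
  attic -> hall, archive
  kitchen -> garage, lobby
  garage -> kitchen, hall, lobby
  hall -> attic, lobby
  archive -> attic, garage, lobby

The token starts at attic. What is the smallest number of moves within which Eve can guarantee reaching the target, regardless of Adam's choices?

2

A0 = {lobby}
A1: add {archive, hall, kitchen} — kitchen (Eve) has kitchen→lobby; hall (Eve) has hall→lobby; archive (Eve) has archive→lobby.
A2: add {attic, garage} — attic (Eve) has attic→hall; garage (Adam): all of {kitchen, hall, lobby} already in.
A2 = all vertices. Fixed point.
attic enters the attractor at level 2, so Eve can force the target in 2 moves from there.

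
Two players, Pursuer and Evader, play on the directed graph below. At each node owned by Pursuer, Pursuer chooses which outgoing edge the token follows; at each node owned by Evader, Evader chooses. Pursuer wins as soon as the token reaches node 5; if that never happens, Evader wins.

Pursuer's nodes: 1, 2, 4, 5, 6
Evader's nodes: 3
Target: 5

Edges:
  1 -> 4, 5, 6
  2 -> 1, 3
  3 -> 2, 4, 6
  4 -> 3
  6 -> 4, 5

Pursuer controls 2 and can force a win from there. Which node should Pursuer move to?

A0 = {5}
A1: add {1, 6} — 1 (Pursuer) has 1→5; 6 (Pursuer) has 6→5.
A2: add {2} — 2 (Pursuer) has 2→1.
A3 = A2; e.g. 3 (Evader) can still go to 4. Fixed point.
From 2, successor 1 is in the attractor (rank 1); the other successor 3 is not.

1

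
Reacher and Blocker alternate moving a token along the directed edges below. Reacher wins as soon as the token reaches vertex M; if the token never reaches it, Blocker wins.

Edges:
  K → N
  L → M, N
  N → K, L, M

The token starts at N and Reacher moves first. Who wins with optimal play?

Reacher

Track states (vertex, player-to-move).
A0 = {(M,Reacher), (M,Blocker)}
A1: add {(L,Reacher), (N,Reacher)}.
(N,Reacher) ∈ A1 ⇒ Reacher forces the target.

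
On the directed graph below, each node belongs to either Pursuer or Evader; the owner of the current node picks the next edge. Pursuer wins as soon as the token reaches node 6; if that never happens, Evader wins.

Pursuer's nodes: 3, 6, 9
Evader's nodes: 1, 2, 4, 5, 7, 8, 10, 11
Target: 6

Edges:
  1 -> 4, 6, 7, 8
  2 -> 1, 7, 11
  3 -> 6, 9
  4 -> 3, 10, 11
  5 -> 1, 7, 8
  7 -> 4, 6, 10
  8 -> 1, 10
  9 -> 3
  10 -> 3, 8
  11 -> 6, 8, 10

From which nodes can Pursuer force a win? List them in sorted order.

A0 = {6}
A1: add {3} — 3 (Pursuer) has 3→6.
A2: add {9} — 9 (Pursuer) has 9→3.
A3 = A2; e.g. 1 (Evader) can still go to 4. Fixed point.
Pursuer's winning region = {3, 6, 9}.

3, 6, 9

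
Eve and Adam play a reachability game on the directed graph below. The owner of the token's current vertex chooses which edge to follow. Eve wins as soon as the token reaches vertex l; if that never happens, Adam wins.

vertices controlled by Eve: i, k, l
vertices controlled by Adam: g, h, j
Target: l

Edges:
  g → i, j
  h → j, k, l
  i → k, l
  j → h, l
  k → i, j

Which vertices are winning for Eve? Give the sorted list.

i, k, l

A0 = {l}
A1: add {i} — i (Eve) has i→l.
A2: add {k} — k (Eve) has k→i.
A3 = A2; e.g. g (Adam) can still go to j. Fixed point.
Eve's winning region = {i, k, l}.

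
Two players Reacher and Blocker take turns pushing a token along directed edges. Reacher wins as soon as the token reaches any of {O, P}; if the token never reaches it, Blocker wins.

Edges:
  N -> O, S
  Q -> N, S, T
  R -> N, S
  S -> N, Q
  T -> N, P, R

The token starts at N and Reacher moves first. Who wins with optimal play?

Reacher

Track states (vertex, player-to-move).
A0 = {(O,Reacher), (O,Blocker), (P,Reacher), (P,Blocker)}
A1: add {(N,Reacher), (T,Reacher)}.
(N,Reacher) ∈ A1 ⇒ Reacher forces the target.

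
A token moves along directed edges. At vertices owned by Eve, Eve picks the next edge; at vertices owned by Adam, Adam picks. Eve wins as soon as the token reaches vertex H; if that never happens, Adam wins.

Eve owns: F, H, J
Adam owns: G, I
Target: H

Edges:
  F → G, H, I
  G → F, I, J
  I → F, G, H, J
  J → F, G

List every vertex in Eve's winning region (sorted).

A0 = {H}
A1: add {F} — F (Eve) has F→H.
A2: add {J} — J (Eve) has J→F.
A3 = A2; e.g. G (Adam) can still go to I. Fixed point.
Eve's winning region = {F, H, J}.

F, H, J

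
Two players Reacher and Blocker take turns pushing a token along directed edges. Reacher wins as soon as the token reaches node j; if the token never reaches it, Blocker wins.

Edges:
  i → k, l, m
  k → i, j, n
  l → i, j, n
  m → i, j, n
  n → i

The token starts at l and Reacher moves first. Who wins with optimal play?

Track states (vertex, player-to-move).
A0 = {(j,Reacher), (j,Blocker)}
A1: add {(k,Reacher), (l,Reacher), (m,Reacher)}.
(l,Reacher) ∈ A1 ⇒ Reacher forces the target.

Reacher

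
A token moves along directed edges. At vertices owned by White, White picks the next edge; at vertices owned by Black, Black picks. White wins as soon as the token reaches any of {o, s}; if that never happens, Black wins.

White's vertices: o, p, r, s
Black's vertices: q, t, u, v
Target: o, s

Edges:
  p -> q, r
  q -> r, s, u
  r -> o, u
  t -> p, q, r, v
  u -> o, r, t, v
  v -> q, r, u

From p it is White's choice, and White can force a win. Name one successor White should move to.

r

A0 = {o, s}
A1: add {r} — r (White) has r→o.
A2: add {p} — p (White) has p→r.
A3 = A2; e.g. q (Black) can still go to u. Fixed point.
From p, successor r is in the attractor (rank 1); the other successor q is not.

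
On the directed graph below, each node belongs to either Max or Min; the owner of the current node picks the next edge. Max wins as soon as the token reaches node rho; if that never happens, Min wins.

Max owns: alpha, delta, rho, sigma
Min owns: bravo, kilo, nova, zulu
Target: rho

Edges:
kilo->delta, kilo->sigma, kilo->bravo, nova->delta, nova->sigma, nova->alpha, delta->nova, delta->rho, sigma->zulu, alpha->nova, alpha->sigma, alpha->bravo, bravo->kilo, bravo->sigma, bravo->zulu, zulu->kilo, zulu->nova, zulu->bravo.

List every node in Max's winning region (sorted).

delta, rho

A0 = {rho}
A1: add {delta} — delta (Max) has delta→rho.
A2 = A1; e.g. kilo (Min) can still go to sigma. Fixed point.
Max's winning region = {delta, rho}.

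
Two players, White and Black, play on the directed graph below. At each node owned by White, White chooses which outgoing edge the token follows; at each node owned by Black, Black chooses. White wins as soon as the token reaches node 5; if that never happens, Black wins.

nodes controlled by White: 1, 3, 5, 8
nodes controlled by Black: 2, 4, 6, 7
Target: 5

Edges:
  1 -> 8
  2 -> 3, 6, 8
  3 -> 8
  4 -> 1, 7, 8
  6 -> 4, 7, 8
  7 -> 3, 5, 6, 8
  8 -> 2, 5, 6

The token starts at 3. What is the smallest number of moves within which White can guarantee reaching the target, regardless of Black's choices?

2

A0 = {5}
A1: add {8} — 8 (White) has 8→5.
A2: add {1, 3} — 1 (White) has 1→8; 3 (White) has 3→8.
A3 = A2; e.g. 2 (Black) can still go to 6. Fixed point.
3 enters the attractor at level 2, so White can force the target in 2 moves from there.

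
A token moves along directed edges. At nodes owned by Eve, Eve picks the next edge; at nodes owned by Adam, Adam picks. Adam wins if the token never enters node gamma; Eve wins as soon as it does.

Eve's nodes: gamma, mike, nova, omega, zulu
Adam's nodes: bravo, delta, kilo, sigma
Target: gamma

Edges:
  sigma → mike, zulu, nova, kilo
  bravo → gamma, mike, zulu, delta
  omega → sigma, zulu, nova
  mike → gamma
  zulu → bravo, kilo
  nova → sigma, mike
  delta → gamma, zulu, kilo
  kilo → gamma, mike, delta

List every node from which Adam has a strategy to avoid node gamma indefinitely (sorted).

A0 = {gamma}
A1: add {mike} — mike (Eve) has mike→gamma.
A2: add {nova} — nova (Eve) has nova→mike.
A3: add {omega} — omega (Eve) has omega→nova.
A4 = A3; e.g. sigma (Adam) can still go to zulu. Fixed point.
Eve's attractor = {gamma, mike, nova, omega}; Adam avoids the target exactly from the complement.

bravo, delta, kilo, sigma, zulu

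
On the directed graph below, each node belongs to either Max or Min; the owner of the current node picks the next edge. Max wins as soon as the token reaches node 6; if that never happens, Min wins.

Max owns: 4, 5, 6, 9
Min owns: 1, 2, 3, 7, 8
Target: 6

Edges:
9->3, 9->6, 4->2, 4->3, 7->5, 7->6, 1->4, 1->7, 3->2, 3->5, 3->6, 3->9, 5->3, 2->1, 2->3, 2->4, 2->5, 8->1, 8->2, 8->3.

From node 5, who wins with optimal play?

Min

A0 = {6}
A1: add {9} — 9 (Max) has 9→6.
A2 = A1; e.g. 1 (Min) can still go to 4. Fixed point.
5 never enters the attractor, so Min can avoid the target forever.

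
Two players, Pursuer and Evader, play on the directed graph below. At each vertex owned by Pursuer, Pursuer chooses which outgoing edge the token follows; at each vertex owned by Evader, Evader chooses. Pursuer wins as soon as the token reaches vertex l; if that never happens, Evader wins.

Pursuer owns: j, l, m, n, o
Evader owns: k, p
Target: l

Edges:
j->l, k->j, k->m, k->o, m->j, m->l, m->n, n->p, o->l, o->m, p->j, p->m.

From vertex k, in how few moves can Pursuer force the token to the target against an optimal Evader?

2

A0 = {l}
A1: add {j, m, o} — j (Pursuer) has j→l; m (Pursuer) has m→l; o (Pursuer) has o→l.
A2: add {k, p} — k (Evader): all of {j, m, o} already in; p (Evader): all of {j, m} already in.
k enters the attractor at level 2, so Pursuer can force the target in 2 moves from there.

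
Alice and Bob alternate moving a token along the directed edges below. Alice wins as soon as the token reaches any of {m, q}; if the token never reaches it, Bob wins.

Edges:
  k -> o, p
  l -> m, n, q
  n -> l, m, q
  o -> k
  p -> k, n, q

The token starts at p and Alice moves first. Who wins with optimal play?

Track states (vertex, player-to-move).
A0 = {(m,Alice), (m,Bob), (q,Alice), (q,Bob)}
A1: add {(l,Alice), (n,Alice), (p,Alice)}.
(p,Alice) ∈ A1 ⇒ Alice forces the target.

Alice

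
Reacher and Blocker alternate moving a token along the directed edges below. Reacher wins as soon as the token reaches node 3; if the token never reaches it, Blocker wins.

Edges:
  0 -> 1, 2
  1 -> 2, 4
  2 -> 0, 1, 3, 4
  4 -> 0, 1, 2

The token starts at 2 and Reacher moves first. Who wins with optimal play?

Track states (vertex, player-to-move).
A0 = {(3,Reacher), (3,Blocker)}
A1: add {(2,Reacher)}.
(2,Reacher) ∈ A1 ⇒ Reacher forces the target.

Reacher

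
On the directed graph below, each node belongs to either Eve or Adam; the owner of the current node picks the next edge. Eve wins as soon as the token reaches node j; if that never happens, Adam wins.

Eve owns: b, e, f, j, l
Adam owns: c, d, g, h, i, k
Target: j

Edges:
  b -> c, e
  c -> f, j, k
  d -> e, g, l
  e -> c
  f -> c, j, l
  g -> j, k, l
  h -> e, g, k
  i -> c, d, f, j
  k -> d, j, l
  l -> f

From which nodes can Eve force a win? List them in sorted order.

A0 = {j}
A1: add {f} — f (Eve) has f→j.
A2: add {l} — l (Eve) has l→f.
A3 = A2; e.g. b (Eve) has no edge into A2. Fixed point.
Eve's winning region = {f, j, l}.

f, j, l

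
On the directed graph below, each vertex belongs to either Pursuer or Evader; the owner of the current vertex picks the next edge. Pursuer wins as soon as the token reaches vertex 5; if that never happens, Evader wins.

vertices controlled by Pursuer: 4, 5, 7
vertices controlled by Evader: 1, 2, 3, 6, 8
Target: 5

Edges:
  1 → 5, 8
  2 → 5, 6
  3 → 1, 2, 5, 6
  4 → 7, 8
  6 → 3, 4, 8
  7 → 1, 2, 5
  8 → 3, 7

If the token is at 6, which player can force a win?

Evader

A0 = {5}
A1: add {7} — 7 (Pursuer) has 7→5.
A2: add {4} — 4 (Pursuer) has 4→7.
A3 = A2; e.g. 1 (Evader) can still go to 8. Fixed point.
6 never enters the attractor, so Evader can avoid the target forever.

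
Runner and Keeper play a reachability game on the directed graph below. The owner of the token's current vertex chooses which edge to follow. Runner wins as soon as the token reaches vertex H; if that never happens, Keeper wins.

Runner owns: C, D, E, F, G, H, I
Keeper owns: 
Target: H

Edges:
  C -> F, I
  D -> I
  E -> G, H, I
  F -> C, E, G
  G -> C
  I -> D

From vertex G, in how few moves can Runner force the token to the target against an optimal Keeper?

A0 = {H}
A1: add {E} — E (Runner) has E→H.
A2: add {F} — F (Runner) has F→E.
A3: add {C} — C (Runner) has C→F.
A4: add {G} — G (Runner) has G→C.
A5 = A4; e.g. D (Runner) has no edge into A4. Fixed point.
G enters the attractor at level 4, so Runner can force the target in 4 moves from there.

4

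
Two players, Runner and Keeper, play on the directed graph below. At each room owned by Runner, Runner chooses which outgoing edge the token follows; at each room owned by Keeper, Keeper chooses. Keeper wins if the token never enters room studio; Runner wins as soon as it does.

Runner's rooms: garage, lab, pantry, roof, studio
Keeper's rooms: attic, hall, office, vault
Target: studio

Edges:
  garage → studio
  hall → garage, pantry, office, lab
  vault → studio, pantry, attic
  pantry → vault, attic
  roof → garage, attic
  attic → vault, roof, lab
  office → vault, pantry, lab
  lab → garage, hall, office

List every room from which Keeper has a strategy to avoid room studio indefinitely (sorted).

A0 = {studio}
A1: add {garage} — garage (Runner) has garage→studio.
A2: add {lab, roof} — roof (Runner) has roof→garage; lab (Runner) has lab→garage.
A3 = A2; e.g. hall (Keeper) can still go to pantry. Fixed point.
Runner's attractor = {garage, lab, roof, studio}; Keeper avoids the target exactly from the complement.

attic, hall, office, pantry, vault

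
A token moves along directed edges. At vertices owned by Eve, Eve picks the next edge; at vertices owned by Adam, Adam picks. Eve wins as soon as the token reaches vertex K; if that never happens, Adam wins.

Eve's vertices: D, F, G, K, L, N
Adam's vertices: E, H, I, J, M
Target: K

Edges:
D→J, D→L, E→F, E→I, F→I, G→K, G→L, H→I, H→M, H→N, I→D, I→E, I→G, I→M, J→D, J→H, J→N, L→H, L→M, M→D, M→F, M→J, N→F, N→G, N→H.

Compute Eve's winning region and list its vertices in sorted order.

G, K, N

A0 = {K}
A1: add {G} — G (Eve) has G→K.
A2: add {N} — N (Eve) has N→G.
A3 = A2; e.g. D (Eve) has no edge into A2. Fixed point.
Eve's winning region = {G, K, N}.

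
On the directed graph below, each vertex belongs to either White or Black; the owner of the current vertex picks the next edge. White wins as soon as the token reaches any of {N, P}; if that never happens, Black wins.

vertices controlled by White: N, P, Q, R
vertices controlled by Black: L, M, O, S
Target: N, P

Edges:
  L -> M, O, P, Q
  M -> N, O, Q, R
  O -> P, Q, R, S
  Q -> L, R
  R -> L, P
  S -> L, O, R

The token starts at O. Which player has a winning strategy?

Black

A0 = {N, P}
A1: add {R} — R (White) has R→P.
A2: add {Q} — Q (White) has Q→R.
A3 = A2; e.g. L (Black) can still go to M. Fixed point.
O never enters the attractor, so Black can avoid the target forever.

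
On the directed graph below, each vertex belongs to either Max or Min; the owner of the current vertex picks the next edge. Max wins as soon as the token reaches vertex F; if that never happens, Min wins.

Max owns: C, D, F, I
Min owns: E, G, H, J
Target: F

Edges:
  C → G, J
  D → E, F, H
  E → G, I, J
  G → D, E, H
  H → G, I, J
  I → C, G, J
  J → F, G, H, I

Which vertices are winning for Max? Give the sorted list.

A0 = {F}
A1: add {D} — D (Max) has D→F.
A2 = A1; e.g. C (Max) has no edge into A1. Fixed point.
Max's winning region = {D, F}.

D, F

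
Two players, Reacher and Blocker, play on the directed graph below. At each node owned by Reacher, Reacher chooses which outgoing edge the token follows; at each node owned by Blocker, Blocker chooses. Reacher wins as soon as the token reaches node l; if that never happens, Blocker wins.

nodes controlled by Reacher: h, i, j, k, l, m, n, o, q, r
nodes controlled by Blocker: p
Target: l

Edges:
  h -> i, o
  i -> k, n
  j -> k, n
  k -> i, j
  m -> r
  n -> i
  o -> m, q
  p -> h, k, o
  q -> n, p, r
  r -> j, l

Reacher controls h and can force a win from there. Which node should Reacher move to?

o

A0 = {l}
A1: add {r} — r (Reacher) has r→l.
A2: add {m, q} — m (Reacher) has m→r; q (Reacher) has q→r.
A3: add {o} — o (Reacher) has o→m.
A4: add {h} — h (Reacher) has h→o.
A5 = A4; e.g. i (Reacher) has no edge into A4. Fixed point.
From h, successor o is in the attractor (rank 3); the other successor i is not.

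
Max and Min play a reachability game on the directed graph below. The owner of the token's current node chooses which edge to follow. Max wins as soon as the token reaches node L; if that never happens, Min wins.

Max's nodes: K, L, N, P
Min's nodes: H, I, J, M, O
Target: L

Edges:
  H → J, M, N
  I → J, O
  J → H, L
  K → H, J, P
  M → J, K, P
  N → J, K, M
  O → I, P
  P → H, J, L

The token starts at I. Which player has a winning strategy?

Min

A0 = {L}
A1: add {P} — P (Max) has P→L.
A2: add {K} — K (Max) has K→P.
A3: add {N} — N (Max) has N→K.
A4 = A3; e.g. H (Min) can still go to J. Fixed point.
I never enters the attractor, so Min can avoid the target forever.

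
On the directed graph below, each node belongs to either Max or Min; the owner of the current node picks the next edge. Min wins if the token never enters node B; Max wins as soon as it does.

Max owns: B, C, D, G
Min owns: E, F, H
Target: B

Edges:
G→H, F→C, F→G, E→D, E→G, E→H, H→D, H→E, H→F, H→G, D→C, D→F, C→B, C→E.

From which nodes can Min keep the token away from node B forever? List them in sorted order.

A0 = {B}
A1: add {C} — C (Max) has C→B.
A2: add {D} — D (Max) has D→C.
A3 = A2; e.g. E (Min) can still go to G. Fixed point.
Max's attractor = {B, C, D}; Min avoids the target exactly from the complement.

E, F, G, H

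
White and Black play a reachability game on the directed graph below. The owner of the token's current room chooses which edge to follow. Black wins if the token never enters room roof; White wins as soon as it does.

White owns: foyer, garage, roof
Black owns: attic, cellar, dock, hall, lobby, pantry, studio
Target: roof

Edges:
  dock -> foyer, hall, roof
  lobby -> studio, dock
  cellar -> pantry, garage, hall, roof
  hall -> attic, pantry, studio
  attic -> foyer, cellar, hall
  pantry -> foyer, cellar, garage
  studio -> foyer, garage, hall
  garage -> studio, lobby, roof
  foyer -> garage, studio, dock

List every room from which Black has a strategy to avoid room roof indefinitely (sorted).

A0 = {roof}
A1: add {garage} — garage (White) has garage→roof.
A2: add {foyer} — foyer (White) has foyer→garage.
A3 = A2; e.g. attic (Black) can still go to cellar. Fixed point.
White's attractor = {foyer, garage, roof}; Black avoids the target exactly from the complement.

attic, cellar, dock, hall, lobby, pantry, studio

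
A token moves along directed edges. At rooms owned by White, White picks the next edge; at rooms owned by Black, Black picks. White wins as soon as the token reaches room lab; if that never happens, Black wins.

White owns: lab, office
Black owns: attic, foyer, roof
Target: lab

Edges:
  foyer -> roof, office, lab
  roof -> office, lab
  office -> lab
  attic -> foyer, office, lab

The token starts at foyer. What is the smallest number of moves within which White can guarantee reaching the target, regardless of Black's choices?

A0 = {lab}
A1: add {office} — office (White) has office→lab.
A2: add {roof} — roof (Black): all of {office, lab} already in.
A3: add {foyer} — foyer (Black): all of {roof, office, lab} already in.
foyer enters the attractor at level 3, so White can force the target in 3 moves from there.

3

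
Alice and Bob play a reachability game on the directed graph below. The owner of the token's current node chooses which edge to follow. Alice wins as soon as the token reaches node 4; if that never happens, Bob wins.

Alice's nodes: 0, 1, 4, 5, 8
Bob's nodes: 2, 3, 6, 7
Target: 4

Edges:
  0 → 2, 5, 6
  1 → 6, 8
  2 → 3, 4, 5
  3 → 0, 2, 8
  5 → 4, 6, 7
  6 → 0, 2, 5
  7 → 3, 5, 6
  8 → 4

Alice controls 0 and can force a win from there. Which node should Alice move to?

5

A0 = {4}
A1: add {5, 8} — 5 (Alice) has 5→4; 8 (Alice) has 8→4.
A2: add {0, 1} — 0 (Alice) has 0→5; 1 (Alice) has 1→8.
A3 = A2; e.g. 2 (Bob) can still go to 3. Fixed point.
From 0, successor 5 is in the attractor (rank 1); the other successors 2, 6 are not.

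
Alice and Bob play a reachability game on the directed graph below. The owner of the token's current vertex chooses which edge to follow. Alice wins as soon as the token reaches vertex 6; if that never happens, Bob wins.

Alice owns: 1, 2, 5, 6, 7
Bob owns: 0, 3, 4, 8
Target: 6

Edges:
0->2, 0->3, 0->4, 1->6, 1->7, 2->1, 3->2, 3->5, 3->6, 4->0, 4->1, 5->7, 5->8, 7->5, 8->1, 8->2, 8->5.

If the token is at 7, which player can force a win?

A0 = {6}
A1: add {1} — 1 (Alice) has 1→6.
A2: add {2} — 2 (Alice) has 2→1.
A3 = A2; e.g. 0 (Bob) can still go to 3. Fixed point.
7 never enters the attractor, so Bob can avoid the target forever.

Bob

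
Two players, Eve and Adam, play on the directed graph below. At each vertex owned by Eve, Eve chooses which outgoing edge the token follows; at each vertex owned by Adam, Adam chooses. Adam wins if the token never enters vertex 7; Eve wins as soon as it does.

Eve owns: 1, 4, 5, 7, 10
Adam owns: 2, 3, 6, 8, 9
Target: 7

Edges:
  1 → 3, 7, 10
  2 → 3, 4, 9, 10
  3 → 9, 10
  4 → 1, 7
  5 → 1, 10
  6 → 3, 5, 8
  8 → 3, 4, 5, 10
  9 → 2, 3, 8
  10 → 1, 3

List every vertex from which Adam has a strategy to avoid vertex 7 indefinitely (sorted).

2, 3, 6, 8, 9

A0 = {7}
A1: add {1, 4} — 1 (Eve) has 1→7; 4 (Eve) has 4→7.
A2: add {5, 10} — 5 (Eve) has 5→1; 10 (Eve) has 10→1.
A3 = A2; e.g. 2 (Adam) can still go to 3. Fixed point.
Eve's attractor = {1, 4, 5, 7, 10}; Adam avoids the target exactly from the complement.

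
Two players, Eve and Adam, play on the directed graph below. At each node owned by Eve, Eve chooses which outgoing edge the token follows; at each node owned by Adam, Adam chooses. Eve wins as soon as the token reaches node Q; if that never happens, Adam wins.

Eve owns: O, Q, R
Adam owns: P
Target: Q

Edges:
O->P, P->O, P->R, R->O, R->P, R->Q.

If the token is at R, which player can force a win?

A0 = {Q}
A1: add {R} — R (Eve) has R→Q.
A2 = A1; e.g. O (Eve) has no edge into A1. Fixed point.
R ∈ A1, so Eve can force the target.

Eve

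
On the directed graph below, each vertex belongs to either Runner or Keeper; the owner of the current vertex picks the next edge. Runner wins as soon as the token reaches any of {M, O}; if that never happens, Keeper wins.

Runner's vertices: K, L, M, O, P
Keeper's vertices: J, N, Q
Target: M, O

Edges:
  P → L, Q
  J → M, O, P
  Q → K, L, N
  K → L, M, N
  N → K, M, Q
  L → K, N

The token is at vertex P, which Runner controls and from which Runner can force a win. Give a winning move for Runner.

L

A0 = {M, O}
A1: add {K} — K (Runner) has K→M.
A2: add {L} — L (Runner) has L→K.
A3: add {P} — P (Runner) has P→L.
A4: add {J} — J (Keeper): all of {M, O, P} already in.
A5 = A4; e.g. N (Keeper) can still go to Q. Fixed point.
From P, successor L is in the attractor (rank 2); the other successor Q is not.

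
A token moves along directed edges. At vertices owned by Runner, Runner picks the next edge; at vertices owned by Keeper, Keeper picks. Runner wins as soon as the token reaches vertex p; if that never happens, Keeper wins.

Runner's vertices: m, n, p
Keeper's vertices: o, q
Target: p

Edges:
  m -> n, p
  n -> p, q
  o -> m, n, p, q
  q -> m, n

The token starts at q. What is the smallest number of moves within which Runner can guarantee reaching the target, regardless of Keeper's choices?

A0 = {p}
A1: add {m, n} — m (Runner) has m→p; n (Runner) has n→p.
A2: add {q} — q (Keeper): all of {m, n} already in.
q enters the attractor at level 2, so Runner can force the target in 2 moves from there.

2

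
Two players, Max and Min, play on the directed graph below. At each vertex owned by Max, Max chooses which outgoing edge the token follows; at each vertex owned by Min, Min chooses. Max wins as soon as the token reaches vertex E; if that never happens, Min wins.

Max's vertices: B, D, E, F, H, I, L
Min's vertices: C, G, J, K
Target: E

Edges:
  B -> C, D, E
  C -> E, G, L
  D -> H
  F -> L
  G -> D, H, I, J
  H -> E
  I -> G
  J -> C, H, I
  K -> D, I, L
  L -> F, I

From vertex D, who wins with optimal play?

Max

A0 = {E}
A1: add {B, H} — B (Max) has B→E; H (Max) has H→E.
A2: add {D} — D (Max) has D→H.
A3 = A2; e.g. C (Min) can still go to G. Fixed point.
D ∈ A2, so Max can force the target.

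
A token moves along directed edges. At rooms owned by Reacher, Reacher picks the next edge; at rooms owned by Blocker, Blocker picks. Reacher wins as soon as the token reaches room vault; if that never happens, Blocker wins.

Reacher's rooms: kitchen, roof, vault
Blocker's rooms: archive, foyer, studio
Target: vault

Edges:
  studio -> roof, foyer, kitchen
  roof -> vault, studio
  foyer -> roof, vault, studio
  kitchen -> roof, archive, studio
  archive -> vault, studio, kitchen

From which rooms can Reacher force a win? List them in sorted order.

kitchen, roof, vault

A0 = {vault}
A1: add {roof} — roof (Reacher) has roof→vault.
A2: add {kitchen} — kitchen (Reacher) has kitchen→roof.
A3 = A2; e.g. foyer (Blocker) can still go to studio. Fixed point.
Reacher's winning region = {kitchen, roof, vault}.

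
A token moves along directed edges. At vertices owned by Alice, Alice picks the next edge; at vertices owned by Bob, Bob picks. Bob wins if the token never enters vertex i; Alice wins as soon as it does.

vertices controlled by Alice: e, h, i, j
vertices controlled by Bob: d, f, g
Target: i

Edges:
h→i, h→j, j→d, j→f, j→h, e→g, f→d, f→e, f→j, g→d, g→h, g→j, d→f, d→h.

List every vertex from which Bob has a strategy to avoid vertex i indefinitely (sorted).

A0 = {i}
A1: add {h} — h (Alice) has h→i.
A2: add {j} — j (Alice) has j→h.
A3 = A2; e.g. d (Bob) can still go to f. Fixed point.
Alice's attractor = {h, i, j}; Bob avoids the target exactly from the complement.

d, e, f, g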